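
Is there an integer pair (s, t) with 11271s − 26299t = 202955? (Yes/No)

No

gcd(11271, 26299): 26299 = 2·11271 + 3757; 11271 = 3·3757 + 0 → 3757
3757 does not divide 202955, so a solution does not exist.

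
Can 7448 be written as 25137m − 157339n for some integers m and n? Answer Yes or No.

By Bézout, 25137m − 157339n = 7448 has integer solutions iff gcd(25137, 157339) | 7448.
Euclid: 157339 = 6·25137 + 6517; 25137 = 3·6517 + 5586; 6517 = 1·5586 + 931; 5586 = 6·931 + 0. gcd = 931; 7448 mod 931 = 0. Yes.

Yes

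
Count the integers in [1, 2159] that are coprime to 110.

Prime factors of 110: 2, 5, 11. Count integers ≤ 2159 divisible by none of them.
By inclusion–exclusion: 2159 − ⌊2159/2⌋ − ⌊2159/5⌋ − ⌊2159/11⌋ + ⌊2159/10⌋ + ⌊2159/22⌋ + ⌊2159/55⌋ − ⌊2159/110⌋ = 786.

786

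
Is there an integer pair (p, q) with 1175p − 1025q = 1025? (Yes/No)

Yes

gcd(1175, 1025): 1175 = 1·1025 + 150; 1025 = 6·150 + 125; 150 = 1·125 + 25; 125 = 5·25 + 0 → 25
25 divides 1025, so a solution exists.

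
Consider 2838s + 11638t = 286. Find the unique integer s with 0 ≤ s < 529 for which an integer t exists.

gcd(2838, 11638) = 22 (Euclid: 11638 = 4·2838 + 286; 2838 = 9·286 + 264; 286 = 1·264 + 22; 264 = 12·22 + 0), and 22 | 286.
Extended Euclid: 2838·(-41) + 11638·(10) = 22. Scale by 13: s₀ = -533.
General solution s = s₀ + 529k; reducing mod 529 gives s = 525 (and t = -128).

525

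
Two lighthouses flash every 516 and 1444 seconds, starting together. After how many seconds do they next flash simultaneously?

186276

gcd first: 1444 = 2·516 + 412; 516 = 1·412 + 104; 412 = 3·104 + 100; 104 = 1·100 + 4; 100 = 25·4 + 0 → gcd = 4
lcm = 516·1444/gcd = 745104/4 = 186276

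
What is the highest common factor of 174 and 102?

6

Euclid: 174 = 1·102 + 72; 102 = 1·72 + 30; 72 = 2·30 + 12; 30 = 2·12 + 6; 12 = 2·6 + 0. Last nonzero remainder: 6.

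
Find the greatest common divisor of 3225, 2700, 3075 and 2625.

gcd(3225, 2700): 3225 = 1·2700 + 525; 2700 = 5·525 + 75; 525 = 7·75 + 0 → 75
gcd(75, 3075): 3075 = 41·75 + 0 → 75
gcd(75, 2625): 2625 = 35·75 + 0 → 75

75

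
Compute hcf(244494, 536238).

244494 = 2 · 3² · 17² · 47
536238 = 2 · 3² · 31³
Common: 2 · 3² = 18

18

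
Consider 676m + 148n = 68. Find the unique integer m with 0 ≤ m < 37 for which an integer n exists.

Euclid: 676 = 4·148 + 84; 148 = 1·84 + 64; 84 = 1·64 + 20; 64 = 3·20 + 4; 20 = 5·4 + 0 → gcd = 4; 68 = 4·17.
Back-substitution yields 676·(-7) + 148·(32) = 4, so one solution is m = -7·17 = -119, n = 32·17 = 544.
Solutions in m differ by 148/4 = 37; the one in [0, 37) is -119 mod 37 = 29.

29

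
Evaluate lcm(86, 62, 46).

61318

lcm(86, 62) = 86·62/gcd = 5332/2 = 2666
lcm(2666, 46) = 2666·46/gcd = 122636/2 = 61318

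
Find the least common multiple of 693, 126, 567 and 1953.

693 = 3² · 7 · 11; 126 = 2 · 3² · 7; 567 = 3⁴ · 7; 1953 = 3² · 7 · 31
lcm takes max exponent of each prime: 2 · 3⁴ · 7 · 11 · 31 = 386694

386694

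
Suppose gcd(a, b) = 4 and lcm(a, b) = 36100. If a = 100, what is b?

1444

a·b = gcd·lcm = 4·36100 = 144400, so b = 144400/100 = 1444.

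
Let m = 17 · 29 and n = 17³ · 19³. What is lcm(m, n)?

977249743

max exponent per prime: 17³ · 19³ · 29 = 977249743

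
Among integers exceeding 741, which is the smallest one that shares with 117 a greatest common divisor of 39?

Multiples of 39 above 741: 39·20, 39·21, … . Need the cofactor coprime to 117/39 = 3.
Checking s = 20, 21, … the first with gcd(s, 3) = 1 is s = 20, giving 780.

780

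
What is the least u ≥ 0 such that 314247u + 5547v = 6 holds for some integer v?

gcd(314247, 5547) = 3 (Euclid: 314247 = 56·5547 + 3615; 5547 = 1·3615 + 1932; 3615 = 1·1932 + 1683; 1932 = 1·1683 + 249; 1683 = 6·249 + 189; 249 = 1·189 + 60; 189 = 3·60 + 9; 60 = 6·9 + 6; 9 = 1·6 + 3; 6 = 2·3 + 0), and 3 | 6.
Extended Euclid: 314247·(646) + 5547·(-36597) = 3. Scale by 2: u₀ = 1292.
General solution u = u₀ + 1849t; reducing mod 1849 gives u = 1292 (and v = -73194).

1292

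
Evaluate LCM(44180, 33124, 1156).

44180 = 2² · 5 · 47²; 33124 = 2² · 7² · 13²; 1156 = 2² · 17²
lcm takes max exponent of each prime: 2² · 5 · 7² · 13² · 17² · 47² = 105731973620

105731973620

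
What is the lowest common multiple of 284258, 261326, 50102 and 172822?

284258 = 2 · 13² · 29²; 261326 = 2 · 13 · 19 · 23²; 50102 = 2 · 13 · 41 · 47; 172822 = 2 · 13 · 17² · 23
lcm takes max exponent of each prime: 2 · 13² · 17² · 19 · 23² · 29² · 41 · 47 = 1591114840521674

1591114840521674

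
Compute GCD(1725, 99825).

75

Euclid: 99825 = 57·1725 + 1500; 1725 = 1·1500 + 225; 1500 = 6·225 + 150; 225 = 1·150 + 75; 150 = 2·75 + 0. Last nonzero remainder: 75.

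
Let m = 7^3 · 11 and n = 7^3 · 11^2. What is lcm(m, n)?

41503

max exponent per prime: 7^3 · 11^2 = 41503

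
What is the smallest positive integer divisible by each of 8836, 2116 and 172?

8836 = 2² · 47²; 2116 = 2² · 23²; 172 = 2² · 43
lcm takes max exponent of each prime: 2² · 23² · 43 · 47² = 200992492

200992492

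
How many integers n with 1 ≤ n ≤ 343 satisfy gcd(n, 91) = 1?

271

91 = 7·13. Inclusion–exclusion on these primes:
343 − ⌊343/7⌋ − ⌊343/13⌋ + ⌊343/91⌋ = 271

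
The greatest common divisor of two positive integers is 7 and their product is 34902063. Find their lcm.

Since gcd(u,v)·lcm(u,v) = uv, lcm = 34902063/7 = 4986009.

4986009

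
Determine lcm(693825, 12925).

32609775

693825 = 3 · 5² · 11 · 29²; 12925 = 5² · 11 · 47
max exponents: 3 · 5² · 11 · 29² · 47 = 32609775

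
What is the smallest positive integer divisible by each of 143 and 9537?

gcd first: 9537 = 66·143 + 99; 143 = 1·99 + 44; 99 = 2·44 + 11; 44 = 4·11 + 0 → gcd = 11
lcm = 143·9537/gcd = 1363791/11 = 123981

123981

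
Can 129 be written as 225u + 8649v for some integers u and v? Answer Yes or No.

No

By Bézout, 225u + 8649v = 129 has integer solutions iff gcd(225, 8649) | 129.
Euclid: 8649 = 38·225 + 99; 225 = 2·99 + 27; 99 = 3·27 + 18; 27 = 1·18 + 9; 18 = 2·9 + 0. gcd = 9; 129 mod 9 = 3. No.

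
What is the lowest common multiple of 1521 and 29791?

45312111

1521 = 3² · 13²; 29791 = 31³
max exponents: 3² · 13² · 31³ = 45312111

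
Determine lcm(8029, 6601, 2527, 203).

8029 = 7 · 31 · 37; 6601 = 7 · 23 · 41; 2527 = 7 · 19²; 203 = 7 · 29
lcm takes max exponent of each prime: 7 · 19² · 23 · 29 · 31 · 37 · 41 = 79264431743

79264431743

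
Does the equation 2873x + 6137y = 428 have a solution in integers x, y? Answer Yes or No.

By Bézout, 2873x + 6137y = 428 has integer solutions iff gcd(2873, 6137) | 428.
Euclid: 6137 = 2·2873 + 391; 2873 = 7·391 + 136; 391 = 2·136 + 119; 136 = 1·119 + 17; 119 = 7·17 + 0. gcd = 17; 428 mod 17 = 3. No.

No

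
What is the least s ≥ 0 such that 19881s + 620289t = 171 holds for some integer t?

Euclid: 620289 = 31·19881 + 3978; 19881 = 4·3978 + 3969; 3978 = 1·3969 + 9; 3969 = 441·9 + 0 → gcd = 9; 171 = 9·19.
Back-substitution yields 19881·(-156) + 620289·(5) = 9, so one solution is s = -156·19 = -2964, t = 5·19 = 95.
Solutions in s differ by 620289/9 = 68921; the one in [0, 68921) is -2964 mod 68921 = 65957.

65957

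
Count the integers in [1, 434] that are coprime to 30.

116

Prime factors of 30: 2, 3, 5. Count integers ≤ 434 divisible by none of them.
By inclusion–exclusion: 434 − ⌊434/2⌋ − ⌊434/3⌋ − ⌊434/5⌋ + ⌊434/6⌋ + ⌊434/10⌋ + ⌊434/15⌋ − ⌊434/30⌋ = 116.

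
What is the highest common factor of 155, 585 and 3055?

155 = 5 · 31; 585 = 3² · 5 · 13; 3055 = 5 · 13 · 47
gcd takes min exponent of each prime: 5 = 5

5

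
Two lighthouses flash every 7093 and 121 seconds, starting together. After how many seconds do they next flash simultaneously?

858253

gcd first: 7093 = 58·121 + 75; 121 = 1·75 + 46; 75 = 1·46 + 29; 46 = 1·29 + 17; 29 = 1·17 + 12; 17 = 1·12 + 5; 12 = 2·5 + 2; 5 = 2·2 + 1; 2 = 2·1 + 0 → gcd = 1
lcm = 7093·121/gcd = 858253/1 = 858253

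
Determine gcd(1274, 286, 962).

gcd(1274, 286): 1274 = 4·286 + 130; 286 = 2·130 + 26; 130 = 5·26 + 0 → 26
gcd(26, 962): 962 = 37·26 + 0 → 26

26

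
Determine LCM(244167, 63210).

gcd first: 244167 = 3·63210 + 54537; 63210 = 1·54537 + 8673; 54537 = 6·8673 + 2499; 8673 = 3·2499 + 1176; 2499 = 2·1176 + 147; 1176 = 8·147 + 0 → gcd = 147
lcm = 244167·63210/gcd = 15433796070/147 = 104991810

104991810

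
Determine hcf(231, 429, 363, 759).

gcd(231, 429): 429 = 1·231 + 198; 231 = 1·198 + 33; 198 = 6·33 + 0 → 33
gcd(33, 363): 363 = 11·33 + 0 → 33
gcd(33, 759): 759 = 23·33 + 0 → 33

33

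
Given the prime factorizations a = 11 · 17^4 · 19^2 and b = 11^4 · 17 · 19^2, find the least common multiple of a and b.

max exponent per prime: 11^4 · 17^4 · 19^2 = 441441976921

441441976921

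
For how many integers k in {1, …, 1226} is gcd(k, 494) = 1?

Prime factors of 494: 2, 13, 19. Count integers ≤ 1226 divisible by none of them.
By inclusion–exclusion: 1226 − ⌊1226/2⌋ − ⌊1226/13⌋ − ⌊1226/19⌋ + ⌊1226/26⌋ + ⌊1226/38⌋ + ⌊1226/247⌋ − ⌊1226/494⌋ = 536.

536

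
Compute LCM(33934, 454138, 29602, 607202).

33934 = 2 · 19² · 47; 454138 = 2 · 17 · 19² · 37; 29602 = 2 · 19² · 41; 607202 = 2 · 19² · 29²
lcm takes max exponent of each prime: 2 · 17 · 19² · 29² · 37 · 41 · 47 = 735979221766

735979221766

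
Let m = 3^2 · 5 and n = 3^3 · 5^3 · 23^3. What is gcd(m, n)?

min exponent per shared prime: 3^2 · 5 = 45

45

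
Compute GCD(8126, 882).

2

Euclid: 8126 = 9·882 + 188; 882 = 4·188 + 130; 188 = 1·130 + 58; 130 = 2·58 + 14; 58 = 4·14 + 2; 14 = 7·2 + 0. Last nonzero remainder: 2.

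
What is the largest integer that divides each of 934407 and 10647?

9

934407 = 3² · 47³
10647 = 3² · 7 · 13²
Common: 3² = 9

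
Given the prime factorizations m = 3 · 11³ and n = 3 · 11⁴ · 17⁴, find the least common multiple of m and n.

3668492883

max exponent per prime: 3 · 11⁴ · 17⁴ = 3668492883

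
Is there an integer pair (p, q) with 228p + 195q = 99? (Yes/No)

Yes

By Bézout, 228p + 195q = 99 has integer solutions iff gcd(228, 195) | 99.
Euclid: 228 = 1·195 + 33; 195 = 5·33 + 30; 33 = 1·30 + 3; 30 = 10·3 + 0. gcd = 3; 99 mod 3 = 0. Yes.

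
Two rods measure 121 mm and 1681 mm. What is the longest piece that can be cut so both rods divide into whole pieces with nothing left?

Euclid: 1681 = 13·121 + 108; 121 = 1·108 + 13; 108 = 8·13 + 4; 13 = 3·4 + 1; 4 = 4·1 + 0. Last nonzero remainder: 1.

1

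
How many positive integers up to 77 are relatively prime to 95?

95 = 5·19. Inclusion–exclusion on these primes:
77 − ⌊77/5⌋ − ⌊77/19⌋ + ⌊77/95⌋ = 58

58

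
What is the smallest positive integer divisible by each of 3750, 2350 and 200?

705000

3750 = 2 · 3 · 5⁴; 2350 = 2 · 5² · 47; 200 = 2³ · 5²
lcm takes max exponent of each prime: 2³ · 3 · 5⁴ · 47 = 705000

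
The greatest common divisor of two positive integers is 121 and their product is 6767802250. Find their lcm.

55932250

Since gcd(m,n)·lcm(m,n) = mn, lcm = 6767802250/121 = 55932250.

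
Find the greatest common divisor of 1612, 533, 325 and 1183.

gcd(1612, 533): 1612 = 3·533 + 13; 533 = 41·13 + 0 → 13
gcd(13, 325): 325 = 25·13 + 0 → 13
gcd(13, 1183): 1183 = 91·13 + 0 → 13

13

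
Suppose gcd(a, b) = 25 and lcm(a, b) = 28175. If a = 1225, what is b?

575

a·b = gcd·lcm = 25·28175 = 704375, so b = 704375/1225 = 575.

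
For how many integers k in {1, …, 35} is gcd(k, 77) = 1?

27

Prime factors of 77: 7, 11. Count integers ≤ 35 divisible by none of them.
By inclusion–exclusion: 35 − ⌊35/7⌋ − ⌊35/11⌋ + ⌊35/77⌋ = 27.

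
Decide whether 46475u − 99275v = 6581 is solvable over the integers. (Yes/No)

gcd(46475, 99275): 99275 = 2·46475 + 6325; 46475 = 7·6325 + 2200; 6325 = 2·2200 + 1925; 2200 = 1·1925 + 275; 1925 = 7·275 + 0 → 275
275 does not divide 6581, so a solution does not exist.

No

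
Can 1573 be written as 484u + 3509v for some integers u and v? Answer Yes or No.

By Bézout, 484u + 3509v = 1573 has integer solutions iff gcd(484, 3509) | 1573.
Euclid: 3509 = 7·484 + 121; 484 = 4·121 + 0. gcd = 121; 1573 mod 121 = 0. Yes.

Yes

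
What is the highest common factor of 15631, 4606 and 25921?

49

15631 = 7² · 11 · 29; 4606 = 2 · 7² · 47; 25921 = 7² · 23²
gcd takes min exponent of each prime: 7² = 49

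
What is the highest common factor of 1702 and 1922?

Euclid: 1922 = 1·1702 + 220; 1702 = 7·220 + 162; 220 = 1·162 + 58; 162 = 2·58 + 46; 58 = 1·46 + 12; 46 = 3·12 + 10; 12 = 1·10 + 2; 10 = 5·2 + 0. Last nonzero remainder: 2.

2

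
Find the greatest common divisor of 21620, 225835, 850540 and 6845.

21620 = 2² · 5 · 23 · 47; 225835 = 5 · 31² · 47; 850540 = 2² · 5 · 23 · 43²; 6845 = 5 · 37²
gcd takes min exponent of each prime: 5 = 5

5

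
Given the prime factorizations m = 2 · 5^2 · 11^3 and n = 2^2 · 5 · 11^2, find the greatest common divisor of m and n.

1210

min exponent per shared prime: 2 · 5 · 11^2 = 1210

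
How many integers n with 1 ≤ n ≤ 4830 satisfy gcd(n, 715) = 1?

3242

715 = 5·11·13. Inclusion–exclusion on these primes:
4830 − ⌊4830/5⌋ − ⌊4830/11⌋ − ⌊4830/13⌋ + ⌊4830/55⌋ + ⌊4830/65⌋ + ⌊4830/143⌋ − ⌊4830/715⌋ = 3242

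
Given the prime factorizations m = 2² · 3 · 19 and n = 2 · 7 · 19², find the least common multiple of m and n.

max exponent per prime: 2² · 3 · 7 · 19² = 30324

30324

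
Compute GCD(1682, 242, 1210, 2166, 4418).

2

gcd(1682, 242): 1682 = 6·242 + 230; 242 = 1·230 + 12; 230 = 19·12 + 2; 12 = 6·2 + 0 → 2
gcd(2, 1210): 1210 = 605·2 + 0 → 2
gcd(2, 2166): 2166 = 1083·2 + 0 → 2
gcd(2, 4418): 4418 = 2209·2 + 0 → 2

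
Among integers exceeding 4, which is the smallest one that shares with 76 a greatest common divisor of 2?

6

gcd(k, 76) = 2 forces 2 | k; write k = 2s. Then gcd(2s, 2·38) = 2·gcd(s, 38), so need gcd(s, 38) = 1.
2s > 4 gives s ≥ 3. The least s ≥ 3 coprime to 38 is 3, so k = 2·3 = 6.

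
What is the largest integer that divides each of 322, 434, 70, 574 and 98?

322 = 2 · 7 · 23; 434 = 2 · 7 · 31; 70 = 2 · 5 · 7; 574 = 2 · 7 · 41; 98 = 2 · 7²
gcd takes min exponent of each prime: 2 · 7 = 14

14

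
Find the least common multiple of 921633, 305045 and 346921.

748407469485

lcm(921633, 305045) = 921633·305045/gcd = 281139538485/361 = 778779885
lcm(778779885, 346921) = 778779885·346921/gcd = 270175096484085/361 = 748407469485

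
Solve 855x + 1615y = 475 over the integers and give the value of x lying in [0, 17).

gcd(855, 1615) = 95 (Euclid: 1615 = 1·855 + 760; 855 = 1·760 + 95; 760 = 8·95 + 0), and 95 | 475.
Extended Euclid: 855·(2) + 1615·(-1) = 95. Scale by 5: x₀ = 10.
General solution x = x₀ + 17t; reducing mod 17 gives x = 10 (and y = -5).

10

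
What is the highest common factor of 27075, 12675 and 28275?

75

27075 = 3 · 5² · 19²; 12675 = 3 · 5² · 13²; 28275 = 3 · 5² · 13 · 29
gcd takes min exponent of each prime: 3 · 5² = 75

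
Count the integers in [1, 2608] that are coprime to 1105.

1813

1105 = 5·13·17. Inclusion–exclusion on these primes:
2608 − ⌊2608/5⌋ − ⌊2608/13⌋ − ⌊2608/17⌋ + ⌊2608/65⌋ + ⌊2608/85⌋ + ⌊2608/221⌋ − ⌊2608/1105⌋ = 1813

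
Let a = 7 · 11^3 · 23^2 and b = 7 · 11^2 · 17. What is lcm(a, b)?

max exponent per prime: 7 · 11^3 · 17 · 23^2 = 83787781

83787781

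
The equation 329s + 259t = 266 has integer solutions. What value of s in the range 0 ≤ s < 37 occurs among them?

Reduce mod 259: 329s ≡ 266 (mod 259). With g = gcd(329, 259) = 7 dividing 266, divide through: 47s ≡ 38 (mod 37).
Since gcd(47, 37) = 1, s ≡ 38·(47)⁻¹ ≡ 26 (mod 37). Smallest non-negative: 26.

26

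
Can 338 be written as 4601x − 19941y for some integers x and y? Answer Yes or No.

Yes

By Bézout, 4601x − 19941y = 338 has integer solutions iff gcd(4601, 19941) | 338.
Euclid: 19941 = 4·4601 + 1537; 4601 = 2·1537 + 1527; 1537 = 1·1527 + 10; 1527 = 152·10 + 7; 10 = 1·7 + 3; 7 = 2·3 + 1; 3 = 3·1 + 0. gcd = 1; 338 mod 1 = 0. Yes.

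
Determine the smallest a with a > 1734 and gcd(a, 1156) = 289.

2023

1156 = 289·4. Any a with gcd(a, 1156) = 289 is a multiple of 289, say 289s, with s coprime to 4.
Need s > 1734/289, so s ≥ 7. First s ≥ 7 with gcd(s, 4) = 1 is s = 7. Thus a = 289·7 = 2023.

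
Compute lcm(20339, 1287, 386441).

20339 = 11 · 43²; 1287 = 3² · 11 · 13; 386441 = 11 · 19 · 43²
lcm takes max exponent of each prime: 3² · 11 · 13 · 19 · 43² = 45213597

45213597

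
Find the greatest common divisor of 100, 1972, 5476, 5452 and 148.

4

gcd(100, 1972): 1972 = 19·100 + 72; 100 = 1·72 + 28; 72 = 2·28 + 16; 28 = 1·16 + 12; 16 = 1·12 + 4; 12 = 3·4 + 0 → 4
gcd(4, 5476): 5476 = 1369·4 + 0 → 4
gcd(4, 5452): 5452 = 1363·4 + 0 → 4
gcd(4, 148): 148 = 37·4 + 0 → 4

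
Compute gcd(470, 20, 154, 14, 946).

gcd(470, 20): 470 = 23·20 + 10; 20 = 2·10 + 0 → 10
gcd(10, 154): 154 = 15·10 + 4; 10 = 2·4 + 2; 4 = 2·2 + 0 → 2
gcd(2, 14): 14 = 7·2 + 0 → 2
gcd(2, 946): 946 = 473·2 + 0 → 2

2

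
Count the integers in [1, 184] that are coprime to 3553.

149

Prime factors of 3553: 11, 17, 19. Count integers ≤ 184 divisible by none of them.
By inclusion–exclusion: 184 − ⌊184/11⌋ − ⌊184/17⌋ − ⌊184/19⌋ + ⌊184/187⌋ + ⌊184/209⌋ + ⌊184/323⌋ − ⌊184/3553⌋ = 149.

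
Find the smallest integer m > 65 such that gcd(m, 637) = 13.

78

gcd(m, 637) = 13 forces 13 | m; write m = 13s. Then gcd(13s, 13·49) = 13·gcd(s, 49), so need gcd(s, 49) = 1.
13s > 65 gives s ≥ 6. The least s ≥ 6 coprime to 49 is 6, so m = 13·6 = 78.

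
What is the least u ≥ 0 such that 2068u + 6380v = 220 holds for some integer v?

105

Reduce mod 6380: 2068u ≡ 220 (mod 6380). With g = gcd(2068, 6380) = 44 dividing 220, divide through: 47u ≡ 5 (mod 145).
Since gcd(47, 145) = 1, u ≡ 5·(47)⁻¹ ≡ 105 (mod 145). Smallest non-negative: 105.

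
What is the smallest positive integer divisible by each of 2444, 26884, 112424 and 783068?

lcm(2444, 26884) = 2444·26884/gcd = 65704496/2444 = 26884
lcm(26884, 112424) = 26884·112424/gcd = 3022406816/2444 = 1236664
lcm(1236664, 783068) = 1236664·783068/gcd = 968392005152/572 = 1692993016

1692993016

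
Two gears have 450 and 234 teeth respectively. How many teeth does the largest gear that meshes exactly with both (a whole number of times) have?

450 = 2 · 3² · 5²
234 = 2 · 3² · 13
Common: 2 · 3² = 18

18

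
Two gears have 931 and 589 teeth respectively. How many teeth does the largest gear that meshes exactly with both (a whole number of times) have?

931 = 7² · 19
589 = 19 · 31
Common: 19 = 19

19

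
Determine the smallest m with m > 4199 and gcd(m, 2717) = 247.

4446

gcd(m, 2717) = 247 forces 247 | m; write m = 247s. Then gcd(247s, 247·11) = 247·gcd(s, 11), so need gcd(s, 11) = 1.
247s > 4199 gives s ≥ 18. The least s ≥ 18 coprime to 11 is 18, so m = 247·18 = 4446.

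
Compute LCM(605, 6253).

605 = 5 · 11²; 6253 = 13² · 37
max exponents: 5 · 11² · 13² · 37 = 3783065

3783065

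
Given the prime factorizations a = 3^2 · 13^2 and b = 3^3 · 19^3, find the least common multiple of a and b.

max exponent per prime: 3^3 · 13^2 · 19^3 = 31297617

31297617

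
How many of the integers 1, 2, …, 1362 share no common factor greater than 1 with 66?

413

66 = 2·3·11. Inclusion–exclusion on these primes:
1362 − ⌊1362/2⌋ − ⌊1362/3⌋ − ⌊1362/11⌋ + ⌊1362/6⌋ + ⌊1362/22⌋ + ⌊1362/33⌋ − ⌊1362/66⌋ = 413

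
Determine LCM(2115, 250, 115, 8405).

4088612250

lcm(2115, 250) = 2115·250/gcd = 528750/5 = 105750
lcm(105750, 115) = 105750·115/gcd = 12161250/5 = 2432250
lcm(2432250, 8405) = 2432250·8405/gcd = 20443061250/5 = 4088612250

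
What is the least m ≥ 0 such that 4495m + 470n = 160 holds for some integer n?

gcd(4495, 470) = 5 (Euclid: 4495 = 9·470 + 265; 470 = 1·265 + 205; 265 = 1·205 + 60; 205 = 3·60 + 25; 60 = 2·25 + 10; 25 = 2·10 + 5; 10 = 2·5 + 0), and 5 | 160.
Extended Euclid: 4495·(-39) + 470·(373) = 5. Scale by 32: m₀ = -1248.
General solution m = m₀ + 94t; reducing mod 94 gives m = 68 (and n = -650).

68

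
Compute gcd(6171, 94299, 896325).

51

6171 = 3 · 11² · 17; 94299 = 3 · 17 · 43²; 896325 = 3 · 5² · 17 · 19 · 37
gcd takes min exponent of each prime: 3 · 17 = 51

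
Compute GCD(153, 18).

Euclid: 153 = 8·18 + 9; 18 = 2·9 + 0. Last nonzero remainder: 9.

9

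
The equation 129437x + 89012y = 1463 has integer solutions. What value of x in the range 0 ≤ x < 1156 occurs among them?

883

Reduce mod 89012: 129437x ≡ 1463 (mod 89012). With g = gcd(129437, 89012) = 77 dividing 1463, divide through: 1681x ≡ 19 (mod 1156).
Since gcd(1681, 1156) = 1, x ≡ 19·(1681)⁻¹ ≡ 883 (mod 1156). Smallest non-negative: 883.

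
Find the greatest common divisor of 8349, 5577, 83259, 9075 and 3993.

gcd(8349, 5577): 8349 = 1·5577 + 2772; 5577 = 2·2772 + 33; 2772 = 84·33 + 0 → 33
gcd(33, 83259): 83259 = 2523·33 + 0 → 33
gcd(33, 9075): 9075 = 275·33 + 0 → 33
gcd(33, 3993): 3993 = 121·33 + 0 → 33

33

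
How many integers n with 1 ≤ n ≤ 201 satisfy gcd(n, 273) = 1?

107

273 = 3·7·13. Inclusion–exclusion on these primes:
201 − ⌊201/3⌋ − ⌊201/7⌋ − ⌊201/13⌋ + ⌊201/21⌋ + ⌊201/39⌋ + ⌊201/91⌋ − ⌊201/273⌋ = 107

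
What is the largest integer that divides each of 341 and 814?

11

341 = 11 · 31
814 = 2 · 11 · 37
Common: 11 = 11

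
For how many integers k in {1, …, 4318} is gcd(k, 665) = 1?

665 = 5·7·19. Inclusion–exclusion on these primes:
4318 − ⌊4318/5⌋ − ⌊4318/7⌋ − ⌊4318/19⌋ + ⌊4318/35⌋ + ⌊4318/95⌋ + ⌊4318/133⌋ − ⌊4318/665⌋ = 2806

2806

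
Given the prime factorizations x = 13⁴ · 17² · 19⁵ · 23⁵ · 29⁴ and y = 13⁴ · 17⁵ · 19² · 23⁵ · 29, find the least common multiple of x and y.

max exponent per prime: 13⁴ · 17⁵ · 19⁵ · 23⁵ · 29⁴ = 457106284882126833275796671509

457106284882126833275796671509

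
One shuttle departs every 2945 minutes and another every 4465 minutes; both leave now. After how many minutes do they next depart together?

gcd first: 4465 = 1·2945 + 1520; 2945 = 1·1520 + 1425; 1520 = 1·1425 + 95; 1425 = 15·95 + 0 → gcd = 95
lcm = 2945·4465/gcd = 13149425/95 = 138415

138415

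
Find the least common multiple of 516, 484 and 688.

516 = 2² · 3 · 43; 484 = 2² · 11²; 688 = 2⁴ · 43
lcm takes max exponent of each prime: 2⁴ · 3 · 11² · 43 = 249744

249744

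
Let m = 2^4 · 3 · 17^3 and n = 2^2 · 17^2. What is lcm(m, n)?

max exponent per prime: 2^4 · 3 · 17^3 = 235824

235824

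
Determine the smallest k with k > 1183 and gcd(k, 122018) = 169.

gcd(k, 122018) = 169 forces 169 | k; write k = 169s. Then gcd(169s, 169·722) = 169·gcd(s, 722), so need gcd(s, 722) = 1.
169s > 1183 gives s ≥ 8. The least s ≥ 8 coprime to 722 is 9, so k = 169·9 = 1521.

1521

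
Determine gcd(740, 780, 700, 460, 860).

740 = 2² · 5 · 37; 780 = 2² · 3 · 5 · 13; 700 = 2² · 5² · 7; 460 = 2² · 5 · 23; 860 = 2² · 5 · 43
gcd takes min exponent of each prime: 2² · 5 = 20

20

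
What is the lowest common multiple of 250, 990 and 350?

lcm(250, 990) = 250·990/gcd = 247500/10 = 24750
lcm(24750, 350) = 24750·350/gcd = 8662500/50 = 173250

173250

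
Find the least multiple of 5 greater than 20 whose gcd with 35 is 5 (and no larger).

gcd(x, 35) = 5 forces 5 | x; write x = 5s. Then gcd(5s, 5·7) = 5·gcd(s, 7), so need gcd(s, 7) = 1.
5s > 20 gives s ≥ 5. The least s ≥ 5 coprime to 7 is 5, so x = 5·5 = 25.

25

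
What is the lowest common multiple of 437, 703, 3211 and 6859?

437 = 19 · 23; 703 = 19 · 37; 3211 = 13² · 19; 6859 = 19³
lcm takes max exponent of each prime: 13² · 19³ · 23 · 37 = 986454521

986454521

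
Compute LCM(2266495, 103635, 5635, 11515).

22050729855

2266495 = 5 · 7² · 11 · 29²; 103635 = 3² · 5 · 7² · 47; 5635 = 5 · 7² · 23; 11515 = 5 · 7² · 47
lcm takes max exponent of each prime: 3² · 5 · 7² · 11 · 23 · 29² · 47 = 22050729855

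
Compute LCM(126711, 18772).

gcd first: 126711 = 6·18772 + 14079; 18772 = 1·14079 + 4693; 14079 = 3·4693 + 0 → gcd = 4693
lcm = 126711·18772/gcd = 2378618892/4693 = 506844

506844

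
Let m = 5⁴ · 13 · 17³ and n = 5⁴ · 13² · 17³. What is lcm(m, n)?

518935625

max exponent per prime: 5⁴ · 13² · 17³ = 518935625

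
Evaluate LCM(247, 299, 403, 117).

247 = 13 · 19; 299 = 13 · 23; 403 = 13 · 31; 117 = 3² · 13
lcm takes max exponent of each prime: 3² · 13 · 19 · 23 · 31 = 1584999

1584999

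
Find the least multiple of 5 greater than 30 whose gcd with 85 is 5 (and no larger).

35

gcd(m, 85) = 5 forces 5 | m; write m = 5s. Then gcd(5s, 5·17) = 5·gcd(s, 17), so need gcd(s, 17) = 1.
5s > 30 gives s ≥ 7. The least s ≥ 7 coprime to 17 is 7, so m = 5·7 = 35.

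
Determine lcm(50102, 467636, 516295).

lcm(50102, 467636) = 50102·467636/gcd = 23429498872/26 = 901134572
lcm(901134572, 516295) = 901134572·516295/gcd = 465251273850740/611 = 761458713340

761458713340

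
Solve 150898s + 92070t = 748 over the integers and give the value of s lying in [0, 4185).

gcd(150898, 92070) = 22 (Euclid: 150898 = 1·92070 + 58828; 92070 = 1·58828 + 33242; 58828 = 1·33242 + 25586; 33242 = 1·25586 + 7656; 25586 = 3·7656 + 2618; 7656 = 2·2618 + 2420; 2618 = 1·2420 + 198; 2420 = 12·198 + 44; 198 = 4·44 + 22; 44 = 2·22 + 0), and 22 | 748.
Extended Euclid: 150898·(1864) + 92070·(-3055) = 22. Scale by 34: s₀ = 63376.
General solution s = s₀ + 4185k; reducing mod 4185 gives s = 601 (and t = -985).

601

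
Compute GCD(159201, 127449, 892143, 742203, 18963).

gcd(159201, 127449): 159201 = 1·127449 + 31752; 127449 = 4·31752 + 441; 31752 = 72·441 + 0 → 441
gcd(441, 892143): 892143 = 2023·441 + 0 → 441
gcd(441, 742203): 742203 = 1683·441 + 0 → 441
gcd(441, 18963): 18963 = 43·441 + 0 → 441

441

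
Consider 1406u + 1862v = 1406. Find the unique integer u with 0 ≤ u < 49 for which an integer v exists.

1

Reduce mod 1862: 1406u ≡ 1406 (mod 1862). With g = gcd(1406, 1862) = 38 dividing 1406, divide through: 37u ≡ 37 (mod 49).
Since gcd(37, 49) = 1, u ≡ 37·(37)⁻¹ ≡ 1 (mod 49). Smallest non-negative: 1.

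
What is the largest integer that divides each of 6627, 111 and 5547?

3

6627 = 3 · 47²; 111 = 3 · 37; 5547 = 3 · 43²
gcd takes min exponent of each prime: 3 = 3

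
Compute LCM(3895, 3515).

144115

3895 = 5 · 19 · 41; 3515 = 5 · 19 · 37
max exponents: 5 · 19 · 37 · 41 = 144115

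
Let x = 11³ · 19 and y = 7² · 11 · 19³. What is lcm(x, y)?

447337121

max exponent per prime: 7² · 11³ · 19³ = 447337121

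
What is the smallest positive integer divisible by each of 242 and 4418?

242 = 2 · 11²; 4418 = 2 · 47²
max exponents: 2 · 11² · 47² = 534578

534578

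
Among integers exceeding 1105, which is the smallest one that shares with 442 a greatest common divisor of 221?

1547

442 = 221·2. Any a with gcd(a, 442) = 221 is a multiple of 221, say 221s, with s coprime to 2.
Need s > 1105/221, so s ≥ 6. First s ≥ 6 with gcd(s, 2) = 1 is s = 7. Thus a = 221·7 = 1547.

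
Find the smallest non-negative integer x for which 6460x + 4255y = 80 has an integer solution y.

Reduce mod 4255: 6460x ≡ 80 (mod 4255). With g = gcd(6460, 4255) = 5 dividing 80, divide through: 1292x ≡ 16 (mod 851).
Since gcd(1292, 851) = 1, x ≡ 16·(1292)⁻¹ ≡ 303 (mod 851). Smallest non-negative: 303.

303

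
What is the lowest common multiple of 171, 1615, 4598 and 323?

lcm(171, 1615) = 171·1615/gcd = 276165/19 = 14535
lcm(14535, 4598) = 14535·4598/gcd = 66831930/19 = 3517470
lcm(3517470, 323) = 3517470·323/gcd = 1136142810/323 = 3517470

3517470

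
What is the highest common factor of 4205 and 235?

5

4205 = 5 · 29²
235 = 5 · 47
Common: 5 = 5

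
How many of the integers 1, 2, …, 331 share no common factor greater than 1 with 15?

Prime factors of 15: 3, 5. Count integers ≤ 331 divisible by none of them.
By inclusion–exclusion: 331 − ⌊331/3⌋ − ⌊331/5⌋ + ⌊331/15⌋ = 177.

177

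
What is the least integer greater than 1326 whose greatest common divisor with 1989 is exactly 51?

1428

Multiples of 51 above 1326: 51·27, 51·28, … . Need the cofactor coprime to 1989/51 = 39.
Checking s = 27, 28, … the first with gcd(s, 39) = 1 is s = 28, giving 1428.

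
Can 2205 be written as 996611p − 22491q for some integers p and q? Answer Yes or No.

By Bézout, 996611p − 22491q = 2205 has integer solutions iff gcd(996611, 22491) | 2205.
Euclid: 996611 = 44·22491 + 7007; 22491 = 3·7007 + 1470; 7007 = 4·1470 + 1127; 1470 = 1·1127 + 343; 1127 = 3·343 + 98; 343 = 3·98 + 49; 98 = 2·49 + 0. gcd = 49; 2205 mod 49 = 0. Yes.

Yes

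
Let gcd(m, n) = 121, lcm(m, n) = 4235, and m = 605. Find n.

Using mn = gcd(m,n)·lcm(m,n) = 121·4235 = 512435, we get n = 512435/605 = 847.

847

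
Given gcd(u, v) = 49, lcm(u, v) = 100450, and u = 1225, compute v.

4018

u·v = gcd·lcm = 49·100450 = 4922050, so v = 4922050/1225 = 4018.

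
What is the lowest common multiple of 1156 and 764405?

3057620

1156 = 2² · 17²; 764405 = 5 · 17² · 23²
max exponents: 2² · 5 · 17² · 23² = 3057620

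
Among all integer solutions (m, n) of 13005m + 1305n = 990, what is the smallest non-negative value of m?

7

gcd(13005, 1305) = 45 (Euclid: 13005 = 9·1305 + 1260; 1305 = 1·1260 + 45; 1260 = 28·45 + 0), and 45 | 990.
Extended Euclid: 13005·(-1) + 1305·(10) = 45. Scale by 22: m₀ = -22.
General solution m = m₀ + 29t; reducing mod 29 gives m = 7 (and n = -69).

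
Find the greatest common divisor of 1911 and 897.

1911 = 3 · 7² · 13
897 = 3 · 13 · 23
Common: 3 · 13 = 39

39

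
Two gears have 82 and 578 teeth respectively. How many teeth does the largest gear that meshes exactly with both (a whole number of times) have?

82 = 2 · 41
578 = 2 · 17²
Common: 2 = 2

2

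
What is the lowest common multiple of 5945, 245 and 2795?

lcm(5945, 245) = 5945·245/gcd = 1456525/5 = 291305
lcm(291305, 2795) = 291305·2795/gcd = 814197475/5 = 162839495

162839495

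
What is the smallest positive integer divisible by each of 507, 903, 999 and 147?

lcm(507, 903) = 507·903/gcd = 457821/3 = 152607
lcm(152607, 999) = 152607·999/gcd = 152454393/3 = 50818131
lcm(50818131, 147) = 50818131·147/gcd = 7470265257/21 = 355726917

355726917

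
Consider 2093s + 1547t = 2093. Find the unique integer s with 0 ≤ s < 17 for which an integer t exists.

1

Euclid: 2093 = 1·1547 + 546; 1547 = 2·546 + 455; 546 = 1·455 + 91; 455 = 5·91 + 0 → gcd = 91; 2093 = 91·23.
Back-substitution yields 2093·(3) + 1547·(-4) = 91, so one solution is s = 3·23 = 69, t = -4·23 = -92.
Solutions in s differ by 1547/91 = 17; the one in [0, 17) is 69 mod 17 = 1.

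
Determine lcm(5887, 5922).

5887 = 7 · 29²; 5922 = 2 · 3² · 7 · 47
max exponents: 2 · 3² · 7 · 29² · 47 = 4980402

4980402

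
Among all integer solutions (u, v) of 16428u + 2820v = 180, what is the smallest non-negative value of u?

120

Reduce mod 2820: 16428u ≡ 180 (mod 2820). With g = gcd(16428, 2820) = 12 dividing 180, divide through: 1369u ≡ 15 (mod 235).
Since gcd(1369, 235) = 1, u ≡ 15·(1369)⁻¹ ≡ 120 (mod 235). Smallest non-negative: 120.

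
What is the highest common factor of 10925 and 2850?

475

Euclid: 10925 = 3·2850 + 2375; 2850 = 1·2375 + 475; 2375 = 5·475 + 0. Last nonzero remainder: 475.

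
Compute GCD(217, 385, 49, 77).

gcd(217, 385): 385 = 1·217 + 168; 217 = 1·168 + 49; 168 = 3·49 + 21; 49 = 2·21 + 7; 21 = 3·7 + 0 → 7
gcd(7, 49): 49 = 7·7 + 0 → 7
gcd(7, 77): 77 = 11·7 + 0 → 7

7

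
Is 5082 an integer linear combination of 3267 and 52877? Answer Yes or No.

By Bézout, 3267p − 52877q = 5082 has integer solutions iff gcd(3267, 52877) | 5082.
Euclid: 52877 = 16·3267 + 605; 3267 = 5·605 + 242; 605 = 2·242 + 121; 242 = 2·121 + 0. gcd = 121; 5082 mod 121 = 0. Yes.

Yes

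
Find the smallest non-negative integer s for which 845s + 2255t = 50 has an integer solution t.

Reduce mod 2255: 845s ≡ 50 (mod 2255). With g = gcd(845, 2255) = 5 dividing 50, divide through: 169s ≡ 10 (mod 451).
Since gcd(169, 451) = 1, s ≡ 10·(169)⁻¹ ≡ 371 (mod 451). Smallest non-negative: 371.

371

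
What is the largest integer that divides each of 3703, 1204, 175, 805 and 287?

gcd(3703, 1204): 3703 = 3·1204 + 91; 1204 = 13·91 + 21; 91 = 4·21 + 7; 21 = 3·7 + 0 → 7
gcd(7, 175): 175 = 25·7 + 0 → 7
gcd(7, 805): 805 = 115·7 + 0 → 7
gcd(7, 287): 287 = 41·7 + 0 → 7

7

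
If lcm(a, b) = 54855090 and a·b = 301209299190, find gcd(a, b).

5491

gcd·lcm = product, so gcd = 301209299190/54855090 = 5491.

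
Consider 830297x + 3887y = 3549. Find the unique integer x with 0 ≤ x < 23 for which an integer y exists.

Euclid: 830297 = 213·3887 + 2366; 3887 = 1·2366 + 1521; 2366 = 1·1521 + 845; 1521 = 1·845 + 676; 845 = 1·676 + 169; 676 = 4·169 + 0 → gcd = 169; 3549 = 169·21.
Back-substitution yields 830297·(5) + 3887·(-1068) = 169, so one solution is x = 5·21 = 105, y = -1068·21 = -22428.
Solutions in x differ by 3887/169 = 23; the one in [0, 23) is 105 mod 23 = 13.

13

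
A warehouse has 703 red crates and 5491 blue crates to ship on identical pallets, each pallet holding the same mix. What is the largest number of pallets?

19

703 = 19 · 37
5491 = 17² · 19
Common: 19 = 19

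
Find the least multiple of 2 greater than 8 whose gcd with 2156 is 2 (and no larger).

10

2156 = 2·1078. Any t with gcd(t, 2156) = 2 is a multiple of 2, say 2s, with s coprime to 1078.
Need s > 8/2, so s ≥ 5. First s ≥ 5 with gcd(s, 1078) = 1 is s = 5. Thus t = 2·5 = 10.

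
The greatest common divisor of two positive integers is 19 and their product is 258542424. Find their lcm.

Since gcd(p,q)·lcm(p,q) = pq, lcm = 258542424/19 = 13607496.

13607496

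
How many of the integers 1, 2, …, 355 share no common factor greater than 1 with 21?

21 = 3·7. Inclusion–exclusion on these primes:
355 − ⌊355/3⌋ − ⌊355/7⌋ + ⌊355/21⌋ = 203

203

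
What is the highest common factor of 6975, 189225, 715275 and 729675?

gcd(6975, 189225): 189225 = 27·6975 + 900; 6975 = 7·900 + 675; 900 = 1·675 + 225; 675 = 3·225 + 0 → 225
gcd(225, 715275): 715275 = 3179·225 + 0 → 225
gcd(225, 729675): 729675 = 3243·225 + 0 → 225

225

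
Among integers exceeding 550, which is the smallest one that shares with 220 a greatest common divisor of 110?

770

Multiples of 110 above 550: 110·6, 110·7, … . Need the cofactor coprime to 220/110 = 2.
Checking s = 6, 7, … the first with gcd(s, 2) = 1 is s = 7, giving 770.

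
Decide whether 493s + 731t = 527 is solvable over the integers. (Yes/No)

By Bézout, 493s + 731t = 527 has integer solutions iff gcd(493, 731) | 527.
Euclid: 731 = 1·493 + 238; 493 = 2·238 + 17; 238 = 14·17 + 0. gcd = 17; 527 mod 17 = 0. Yes.

Yes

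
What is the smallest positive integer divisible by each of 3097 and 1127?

gcd first: 3097 = 2·1127 + 843; 1127 = 1·843 + 284; 843 = 2·284 + 275; 284 = 1·275 + 9; 275 = 30·9 + 5; 9 = 1·5 + 4; 5 = 1·4 + 1; 4 = 4·1 + 0 → gcd = 1
lcm = 3097·1127/gcd = 3490319/1 = 3490319

3490319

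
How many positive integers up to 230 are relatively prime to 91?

183

91 = 7·13. Inclusion–exclusion on these primes:
230 − ⌊230/7⌋ − ⌊230/13⌋ + ⌊230/91⌋ = 183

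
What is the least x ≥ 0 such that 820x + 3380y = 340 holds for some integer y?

gcd(820, 3380) = 20 (Euclid: 3380 = 4·820 + 100; 820 = 8·100 + 20; 100 = 5·20 + 0), and 20 | 340.
Extended Euclid: 820·(33) + 3380·(-8) = 20. Scale by 17: x₀ = 561.
General solution x = x₀ + 169t; reducing mod 169 gives x = 54 (and y = -13).

54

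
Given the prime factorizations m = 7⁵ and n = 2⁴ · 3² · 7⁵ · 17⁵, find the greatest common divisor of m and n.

min exponent per shared prime: 7⁵ = 16807

16807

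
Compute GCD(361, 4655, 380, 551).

361 = 19²; 4655 = 5 · 7² · 19; 380 = 2² · 5 · 19; 551 = 19 · 29
gcd takes min exponent of each prime: 19 = 19

19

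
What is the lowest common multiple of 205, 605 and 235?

lcm(205, 605) = 205·605/gcd = 124025/5 = 24805
lcm(24805, 235) = 24805·235/gcd = 5829175/5 = 1165835

1165835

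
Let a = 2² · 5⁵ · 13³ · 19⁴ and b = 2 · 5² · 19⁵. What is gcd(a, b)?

min exponent per shared prime: 2 · 5² · 19⁴ = 6516050

6516050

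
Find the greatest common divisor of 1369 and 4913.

1

1369 = 37²
4913 = 17³
Common: 1 = 1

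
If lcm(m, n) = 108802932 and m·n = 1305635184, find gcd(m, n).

12

gcd·lcm = product, so gcd = 1305635184/108802932 = 12.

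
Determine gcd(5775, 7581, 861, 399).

21

gcd(5775, 7581): 7581 = 1·5775 + 1806; 5775 = 3·1806 + 357; 1806 = 5·357 + 21; 357 = 17·21 + 0 → 21
gcd(21, 861): 861 = 41·21 + 0 → 21
gcd(21, 399): 399 = 19·21 + 0 → 21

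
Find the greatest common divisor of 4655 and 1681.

1

Euclid: 4655 = 2·1681 + 1293; 1681 = 1·1293 + 388; 1293 = 3·388 + 129; 388 = 3·129 + 1; 129 = 129·1 + 0. Last nonzero remainder: 1.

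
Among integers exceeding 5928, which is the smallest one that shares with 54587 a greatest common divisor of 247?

6175

Multiples of 247 above 5928: 247·25, 247·26, … . Need the cofactor coprime to 54587/247 = 221.
Checking s = 25, 26, … the first with gcd(s, 221) = 1 is s = 25, giving 6175.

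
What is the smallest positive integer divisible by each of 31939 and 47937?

31939 = 19 · 41²; 47937 = 3 · 19 · 29²
max exponents: 3 · 19 · 29² · 41² = 80582097

80582097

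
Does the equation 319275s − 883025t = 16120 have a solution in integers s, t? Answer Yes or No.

By Bézout, 319275s − 883025t = 16120 has integer solutions iff gcd(319275, 883025) | 16120.
Euclid: 883025 = 2·319275 + 244475; 319275 = 1·244475 + 74800; 244475 = 3·74800 + 20075; 74800 = 3·20075 + 14575; 20075 = 1·14575 + 5500; 14575 = 2·5500 + 3575; 5500 = 1·3575 + 1925; 3575 = 1·1925 + 1650; 1925 = 1·1650 + 275; 1650 = 6·275 + 0. gcd = 275; 16120 mod 275 = 170. No.

No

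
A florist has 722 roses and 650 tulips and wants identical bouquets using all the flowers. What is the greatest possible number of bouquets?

2

Euclid: 722 = 1·650 + 72; 650 = 9·72 + 2; 72 = 36·2 + 0. Last nonzero remainder: 2.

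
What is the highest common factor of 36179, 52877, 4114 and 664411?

121

36179 = 11² · 13 · 23; 52877 = 11² · 19 · 23; 4114 = 2 · 11² · 17; 664411 = 11² · 17² · 19
gcd takes min exponent of each prime: 11² = 121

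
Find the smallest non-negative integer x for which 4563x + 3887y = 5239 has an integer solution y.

2

Euclid: 4563 = 1·3887 + 676; 3887 = 5·676 + 507; 676 = 1·507 + 169; 507 = 3·169 + 0 → gcd = 169; 5239 = 169·31.
Back-substitution yields 4563·(6) + 3887·(-7) = 169, so one solution is x = 6·31 = 186, y = -7·31 = -217.
Solutions in x differ by 3887/169 = 23; the one in [0, 23) is 186 mod 23 = 2.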